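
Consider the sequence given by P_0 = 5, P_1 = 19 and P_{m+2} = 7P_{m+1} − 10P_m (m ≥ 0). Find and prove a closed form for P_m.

Claim: P_m = 3·5^m + 2·2^m.

Base cases: P_0 = 5 and 3·5^0 + 2·2^0 = 5; P_1 = 19 and 3·5^1 + 2·2^1 = 19.
Assume P_j = 3·5^j + 2·2^j for all 0 ≤ j ≤ k, where k ≥ 1.
Then P_{k+1} = 7P_k − 10P_{k−1} = 7·(3·5^k + 2·2^k) − 10·(3·5^{k−1} + 2·2^{k−1}) = 3·(7·5 − 10)5^{k−1} + 2·(7·2 − 10)2^{k−1} = 75·5^{k−1} + 8·2^{k−1} = 3·5^{k+1} + 2·2^{k+1}.
Hence P_m = 3·5^m + 2·2^m for every m ≥ 0, by strong induction.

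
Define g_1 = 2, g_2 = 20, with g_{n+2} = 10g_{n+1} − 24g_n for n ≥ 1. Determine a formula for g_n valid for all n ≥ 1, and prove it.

Claim: g_n = -4^n + 6^n.

Base cases: g_1 = 2 and -4^1 + 6^1 = 2; g_2 = 20 and -4^2 + 6^2 = 20.
Assume g_i = -4^i + 6^i for all 1 ≤ i ≤ j, where j ≥ 2.
Then g_{j+1} = 10g_j − 24g_{j−1} = 10·(-4^j + 6^j) − 24·(-4^{j−1} + 6^{j−1}) = -(10·4 − 24)4^{j−1} + (10·6 − 24)6^{j−1} = -16·4^{j−1} + 36·6^{j−1} = -4^{j+1} + 6^{j+1}.
So the formula holds for j+1, and by strong induction g_n = -4^n + 6^n for all n ≥ 1.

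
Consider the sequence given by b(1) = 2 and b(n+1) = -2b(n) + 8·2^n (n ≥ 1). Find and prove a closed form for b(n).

Claim: b(n) = (-2)^n + 2·2^n.

Base case: b(1) = 2, and (-2)^1 + 2·2^1 = -2 + 4 = 2.
Assume b(j) = (-2)^j + 2·2^j for some j ≥ 1.
Then b(j+1) = -2b(j) + 8·2^j = -2·((-2)^j + 2·2^j) + 8·2^j = (-2)^{j+1} − 4·2^j + 8·2^j = (-2)^{j+1} + 4·2^j = (-2)^{j+1} + 2·2^{j+1}.
So the formula holds for j+1, and by induction b(n) = (-2)^n + 2·2^n for all n ≥ 1.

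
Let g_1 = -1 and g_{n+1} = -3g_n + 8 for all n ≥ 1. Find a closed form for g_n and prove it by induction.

Claim: g_n = (-3)^n + 2.

Base case: g_1 = -1, and (-3)^1 + 2 = -3 + 2 = -1.
Assume g_m = (-3)^m + 2 for some m ≥ 1.
Then g_{m+1} = -3g_m + 8 = -3·((-3)^m + 2) + 8 = -3·(-3)^m − 6 + 8 = (-3)^{m+1} + 2.
This completes the inductive step, so g_n = (-3)^n + 2 for all n ≥ 1.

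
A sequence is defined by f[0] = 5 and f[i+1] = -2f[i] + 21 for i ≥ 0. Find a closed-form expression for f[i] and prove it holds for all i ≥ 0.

Claim: f[i] = -2·(-2)^i + 7.

Base case: f[0] = 5, and -2·(-2)^0 + 7 = -2 + 7 = 5.
Assume f[m] = -2·(-2)^m + 7 for some m ≥ 0.
Then f[m+1] = -2f[m] + 21 = -2·(-2·(-2)^m + 7) + 21 = 4·(-2)^m − 14 + 21 = -2·(-2)^{m+1} + 7.
This completes the inductive step, so f[i] = -2·(-2)^i + 7 for all i ≥ 0.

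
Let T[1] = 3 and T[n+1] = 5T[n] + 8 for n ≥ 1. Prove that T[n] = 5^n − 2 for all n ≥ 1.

Base case: T[1] = 3, and 5^1 − 2 = 5 − 2 = 3.
Assume T[r] = 5^r − 2 for some r ≥ 1.
Then T[r+1] = 5T[r] + 8 = 5·(5^r − 2) + 8 = 5^{r+1} − 10 + 8 = 5^{r+1} − 2.
By induction, T[n] = 5^n − 2 for all n ≥ 1.

T[n] = 5^n − 2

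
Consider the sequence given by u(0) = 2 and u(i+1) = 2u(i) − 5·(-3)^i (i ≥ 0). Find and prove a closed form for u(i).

Claim: u(i) = 2^i + (-3)^i.

Base case: u(0) = 2, and 2^0 + (-3)^0 = 1 + 1 = 2.
Assume u(j) = 2^j + (-3)^j for some j ≥ 0.
Then u(j+1) = 2u(j) − 5·(-3)^j = 2·(2^j + (-3)^j) − 5·(-3)^j = 2^{j+1} + 2·(-3)^j − 5·(-3)^j = 2^{j+1} − 3·(-3)^j = 2^{j+1} + (-3)^{j+1}.
This completes the inductive step, so u(i) = 2^i + (-3)^i for all i ≥ 0.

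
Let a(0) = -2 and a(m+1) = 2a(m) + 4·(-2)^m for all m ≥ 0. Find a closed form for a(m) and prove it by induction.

Claim: a(m) = -2^m − (-2)^m.

Base case: a(0) = -2, and -2^0 − (-2)^0 = -1 − 1 = -2.
Assume a(r) = -2^r − (-2)^r for some r ≥ 0.
Then a(r+1) = 2a(r) + 4·(-2)^r = 2·(-2^r − (-2)^r) + 4·(-2)^r = -2^{r+1} − 2·(-2)^r + 4·(-2)^r = -2^{r+1} + 2·(-2)^r = -2^{r+1} − (-2)^{r+1}.
So the formula holds for r+1, and by induction a(m) = -2^m − (-2)^m for all m ≥ 0.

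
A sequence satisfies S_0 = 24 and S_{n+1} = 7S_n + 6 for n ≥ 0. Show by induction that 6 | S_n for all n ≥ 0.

Base case: S_0 = 24 = 6·4, so 6 | S_0.
Assume 6 | S_k, so S_k = 6t for some integer t.
Then S_{k+1} = 7S_k + 6 = 7·(6t) + 6 = 6(7t + 1), so 6 | S_{k+1}.
By induction, 6 | S_n for all n ≥ 0.

6 | S_n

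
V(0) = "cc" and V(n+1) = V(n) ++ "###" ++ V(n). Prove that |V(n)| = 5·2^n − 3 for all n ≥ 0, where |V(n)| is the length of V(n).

Base case: |V(0)| = 2, and 5·2^0 − 3 = 2.
Assume |V(k)| = 5·2^k − 3.
Then |V(k+1)| = |V(k)| + 3 + |V(k)| = 2|V(k)| + 3 = 2(5·2^k − 3) + 3 = 5·2^{k+1} − 6 + 3 = 5·2^{k+1} − 3.
Hence |V(n)| = 5·2^n − 3 for every n ≥ 0, by induction.

|V(n)| = 5·2^n − 3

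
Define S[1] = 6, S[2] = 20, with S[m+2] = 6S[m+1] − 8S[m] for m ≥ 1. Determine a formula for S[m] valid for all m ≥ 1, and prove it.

Claim: S[m] = 2^m + 4^m.

Base cases: S[1] = 6 and 2^1 + 4^1 = 6; S[2] = 20 and 2^2 + 4^2 = 20.
Assume S[j] = 2^j + 4^j for all 1 ≤ j ≤ r, where r ≥ 2.
Then S[r+1] = 6S[r] − 8S[r−1] = 6·(2^r + 4^r) − 8·(2^{r−1} + 4^{r−1}) = (6·2 − 8)2^{r−1} + (6·4 − 8)4^{r−1} = 4·2^{r−1} + 16·4^{r−1} = 2^{r+1} + 4^{r+1}.
This completes the inductive step, so S[m] = 2^m + 4^m for all m ≥ 1.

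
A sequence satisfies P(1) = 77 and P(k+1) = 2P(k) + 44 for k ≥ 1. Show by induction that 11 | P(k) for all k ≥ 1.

Base case: P(1) = 77 = 11·7, so 11 | P(1).
Assume 11 | P(m), so P(m) = 11t for some integer t.
Then P(m+1) = 2P(m) + 44 = 2·(11t) + 44 = 11(2t + 4), so 11 | P(m+1).
Hence 11 | P(k) for every k ≥ 1, by induction.

11 | P(k)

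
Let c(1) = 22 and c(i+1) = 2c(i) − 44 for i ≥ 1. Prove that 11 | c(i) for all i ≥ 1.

Base case: c(1) = 22 = 11·2, so 11 | c(1).
Assume 11 | c(m), so c(m) = 11t for some integer t.
Then c(m+1) = 2c(m) − 44 = 2·(11t) − 44 = 11(2t − 4), so 11 | c(m+1).
By induction, 11 | c(i) for all i ≥ 1.

11 | c(i)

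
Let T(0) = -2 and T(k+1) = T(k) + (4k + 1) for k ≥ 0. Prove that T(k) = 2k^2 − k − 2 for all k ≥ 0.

Base case: T(0) = -2, and 2·0^2 − 0 − 2 = -2.
Assume T(r) = 2r^2 − r − 2.
Then T(r+1) = T(r) + (4r + 1) = (2r^2 − r − 2) + (4r + 1) = 2r^2 + 3r − 1,
and 2·(r+1)^2 − (r+1) − 2 = 2r^2 + 3r − 1.
By induction, T(k) = 2k^2 − k − 2 for all k ≥ 0.

T(k) = 2k^2 − k − 2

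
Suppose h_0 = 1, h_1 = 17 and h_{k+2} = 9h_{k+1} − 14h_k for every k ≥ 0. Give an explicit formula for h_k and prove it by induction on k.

Claim: h_k = 3·7^k − 2·2^k.

Base cases: h_0 = 1 and 3·7^0 − 2·2^0 = 1; h_1 = 17 and 3·7^1 − 2·2^1 = 17.
Assume h_j = 3·7^j − 2·2^j for all 0 ≤ j ≤ m, where m ≥ 1.
Then h_{m+1} = 9h_m − 14h_{m−1} = 9·(3·7^m − 2·2^m) − 14·(3·7^{m−1} − 2·2^{m−1}) = 3·(9·7 − 14)7^{m−1} − 2·(9·2 − 14)2^{m−1} = 147·7^{m−1} − 8·2^{m−1} = 3·7^{m+1} − 2·2^{m+1}.
So the formula holds for m+1, and by strong induction h_k = 3·7^k − 2·2^k for all k ≥ 0.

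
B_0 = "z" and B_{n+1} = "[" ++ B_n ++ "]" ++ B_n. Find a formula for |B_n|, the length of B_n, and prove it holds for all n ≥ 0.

Claim: |B_n| = 3·2^n − 2.

Base case: |B_0| = 1, and 3·2^0 − 2 = 1.
Assume |B_j| = 3·2^j − 2.
Then |B_{j+1}| = 1 + |B_j| + 1 + |B_j| = 2|B_j| + 2 = 2(3·2^j − 2) + 2 = 3·2^{j+1} − 4 + 2 = 3·2^{j+1} − 2.
By induction, |B_n| = 3·2^n − 2 for all n ≥ 0.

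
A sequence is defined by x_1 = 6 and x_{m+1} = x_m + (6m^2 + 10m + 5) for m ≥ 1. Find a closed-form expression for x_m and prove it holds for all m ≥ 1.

Claim: x_m = 2m^3 + 2m^2 + m + 1.

Base case: x_1 = 6, and 2·1^3 + 2·1^2 + 1 + 1 = 6.
Assume x_k = 2k^3 + 2k^2 + k + 1.
Then x_{k+1} = x_k + (6k^2 + 10k + 5) = (2k^3 + 2k^2 + k + 1) + (6k^2 + 10k + 5) = 2k^3 + 8k^2 + 11k + 6,
and 2·(k+1)^3 + 2·(k+1)^2 + (k+1) + 1 = 2k^3 + 8k^2 + 11k + 6.
By induction, x_m = 2m^3 + 2m^2 + m + 1 for all m ≥ 1.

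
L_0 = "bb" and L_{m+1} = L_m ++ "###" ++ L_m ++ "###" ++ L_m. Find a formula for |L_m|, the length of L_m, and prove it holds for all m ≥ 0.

Claim: |L_m| = 5·3^m − 3.

Base case: |L_0| = 2, and 5·3^0 − 3 = 2.
Assume |L_r| = 5·3^r − 3.
Then |L_{r+1}| = 3|L_r| + 6 = 3(5·3^r − 3) + 6 = 5·3^{r+1} − 9 + 6 = 5·3^{r+1} − 3.
So the formula holds for r+1, and by induction |L_m| = 5·3^m − 3 for all m ≥ 0.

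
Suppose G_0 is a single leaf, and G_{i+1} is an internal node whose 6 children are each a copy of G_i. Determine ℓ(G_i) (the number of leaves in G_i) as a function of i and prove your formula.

Claim: ℓ(G_i) = 6^i.

Base case: ℓ(G_0) = 1, and 6^0 = 1.
Assume ℓ(G_k) = 6^k.
Then ℓ(G_{k+1}) = 6·ℓ(G_k) = 6·6^k = 6^{k+1}.
This completes the inductive step, so ℓ(G_i) = 6^i for all i ≥ 0.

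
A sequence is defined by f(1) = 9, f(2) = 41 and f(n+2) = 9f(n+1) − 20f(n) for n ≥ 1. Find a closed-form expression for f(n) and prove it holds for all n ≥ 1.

Claim: f(n) = 5^n + 4^n.

Base cases: f(1) = 9 and 5^1 + 4^1 = 9; f(2) = 41 and 5^2 + 4^2 = 41.
Assume f(i) = 5^i + 4^i for all 1 ≤ i ≤ j, where j ≥ 2.
Then f(j+1) = 9f(j) − 20f(j−1) = 9·(5^j + 4^j) − 20·(5^{j−1} + 4^{j−1}) = (9·5 − 20)5^{j−1} + (9·4 − 20)4^{j−1} = 25·5^{j−1} + 16·4^{j−1} = 5^{j+1} + 4^{j+1}.
Hence f(n) = 5^n + 4^n for every n ≥ 1, by strong induction.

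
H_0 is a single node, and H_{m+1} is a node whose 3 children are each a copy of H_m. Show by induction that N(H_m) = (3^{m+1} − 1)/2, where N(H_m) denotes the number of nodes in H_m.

Base case: N(H_0) = 1, and (3^{0+1} − 1)/2 = 1.
Assume N(H_j) = (3^{j+1} − 1)/2.
Then N(H_{j+1}) = 1 + 3N(H_j) = 1 + 3·(3^{j+1} − 1)/2 = 1 + (3^{j+2} − 3)/2 = (2 + 3^{j+2} − 3)/2 = (3^{j+2} − 1)/2.
Hence N(H_m) = (3^{m+1} − 1)/2 for every m ≥ 0, by induction.

N(H_m) = (3^{m+1} − 1)/2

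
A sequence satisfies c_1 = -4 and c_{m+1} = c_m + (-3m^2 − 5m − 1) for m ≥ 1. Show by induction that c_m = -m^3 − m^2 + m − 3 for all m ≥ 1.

Base case: c_1 = -4, and -1^3 − 1^2 + 1 − 3 = -4.
Assume c_r = -r^3 − r^2 + r − 3.
Then c_{r+1} = c_r + (-3r^2 − 5r − 1) = (-r^3 − r^2 + r − 3) + (-3r^2 − 5r − 1) = -r^3 − 4r^2 − 4r − 4,
and -(r+1)^3 − (r+1)^2 + (r+1) − 3 = -r^3 − 4r^2 − 4r − 4.
Hence c_m = -m^3 − m^2 + m − 3 for every m ≥ 1, by induction.

c_m = -m^3 − m^2 + m − 3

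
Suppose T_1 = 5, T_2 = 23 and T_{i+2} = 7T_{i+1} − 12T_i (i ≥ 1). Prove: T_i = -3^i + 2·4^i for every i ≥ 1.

Base cases: T_1 = 5 and -3^1 + 2·4^1 = 5; T_2 = 23 and -3^2 + 2·4^2 = 23.
Assume T_t = -3^t + 2·4^t for all 1 ≤ t ≤ j, where j ≥ 2.
Then T_{j+1} = 7T_j − 12T_{j−1} = 7·(-3^j + 2·4^j) − 12·(-3^{j−1} + 2·4^{j−1}) = -(7·3 − 12)3^{j−1} + 2·(7·4 − 12)4^{j−1} = -9·3^{j−1} + 32·4^{j−1} = -3^{j+1} + 2·4^{j+1}.
Hence T_i = -3^i + 2·4^i for every i ≥ 1, by strong induction.

T_i = -3^i + 2·4^i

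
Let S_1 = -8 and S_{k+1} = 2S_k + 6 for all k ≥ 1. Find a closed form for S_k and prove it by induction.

Claim: S_k = -2^k − 6.

Base case: S_1 = -8, and -2^1 − 6 = -2 − 6 = -8.
Assume S_j = -2^j − 6 for some j ≥ 1.
Then S_{j+1} = 2S_j + 6 = 2·(-2^j − 6) + 6 = -2^{j+1} − 12 + 6 = -2^{j+1} − 6.
This completes the inductive step, so S_k = -2^k − 6 for all k ≥ 1.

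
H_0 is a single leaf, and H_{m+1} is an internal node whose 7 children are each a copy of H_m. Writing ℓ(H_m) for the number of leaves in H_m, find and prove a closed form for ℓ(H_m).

Claim: ℓ(H_m) = 7^m.

Base case: ℓ(H_0) = 1, and 7^0 = 1.
Assume ℓ(H_k) = 7^k.
Then ℓ(H_{k+1}) = 7·ℓ(H_k) = 7·7^k = 7^{k+1}.
So the formula holds for k+1, and by induction ℓ(H_m) = 7^m for all m ≥ 0.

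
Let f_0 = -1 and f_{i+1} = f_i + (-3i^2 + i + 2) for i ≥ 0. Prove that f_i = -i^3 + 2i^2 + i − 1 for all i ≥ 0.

Base case: f_0 = -1, and -0^3 + 2·0^2 + 0 − 1 = -1.
Assume f_r = -r^3 + 2r^2 + r − 1.
Then f_{r+1} = f_r + (-3r^2 + r + 2) = (-r^3 + 2r^2 + r − 1) + (-3r^2 + r + 2) = -r^3 − r^2 + 2r + 1,
and -(r+1)^3 + 2·(r+1)^2 + (r+1) − 1 = -r^3 − r^2 + 2r + 1.
This completes the inductive step, so f_i = -i^3 + 2i^2 + i − 1 for all i ≥ 0.

f_i = -i^3 + 2i^2 + i − 1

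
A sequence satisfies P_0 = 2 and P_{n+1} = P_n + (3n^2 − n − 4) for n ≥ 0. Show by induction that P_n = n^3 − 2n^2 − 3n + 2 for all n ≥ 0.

Base case: P_0 = 2, and 0^3 − 2·0^2 − 3·0 + 2 = 2.
Assume P_j = j^3 − 2j^2 − 3j + 2.
Then P_{j+1} = P_j + (3j^2 − j − 4) = (j^3 − 2j^2 − 3j + 2) + (3j^2 − j − 4) = j^3 + j^2 − 4j − 2,
and (j+1)^3 − 2·(j+1)^2 − 3·(j+1) + 2 = j^3 + j^2 − 4j − 2.
This completes the inductive step, so P_n = n^3 − 2n^2 − 3n + 2 for all n ≥ 0.

P_n = n^3 − 2n^2 − 3n + 2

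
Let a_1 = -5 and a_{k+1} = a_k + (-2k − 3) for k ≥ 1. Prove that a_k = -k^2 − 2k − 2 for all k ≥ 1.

Base case: a_1 = -5, and -1^2 − 2·1 − 2 = -5.
Assume a_r = -r^2 − 2r − 2.
Then a_{r+1} = a_r + (-2r − 3) = (-r^2 − 2r − 2) + (-2r − 3) = -r^2 − 4r − 5,
and -(r+1)^2 − 2·(r+1) − 2 = -r^2 − 4r − 5.
By induction, a_k = -k^2 − 2k − 2 for all k ≥ 1.

a_k = -k^2 − 2k − 2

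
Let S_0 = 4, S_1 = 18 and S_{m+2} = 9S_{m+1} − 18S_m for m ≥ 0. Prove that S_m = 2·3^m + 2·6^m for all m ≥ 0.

Base cases: S_0 = 4 and 2·3^0 + 2·6^0 = 4; S_1 = 18 and 2·3^1 + 2·6^1 = 18.
Assume S_i = 2·3^i + 2·6^i for all 0 ≤ i ≤ j, where j ≥ 1.
Then S_{j+1} = 9S_j − 18S_{j−1} = 9·(2·3^j + 2·6^j) − 18·(2·3^{j−1} + 2·6^{j−1}) = 2·(9·3 − 18)3^{j−1} + 2·(9·6 − 18)6^{j−1} = 18·3^{j−1} + 72·6^{j−1} = 2·3^{j+1} + 2·6^{j+1}.
This completes the inductive step, so S_m = 2·3^m + 2·6^m for all m ≥ 0.

S_m = 2·3^m + 2·6^m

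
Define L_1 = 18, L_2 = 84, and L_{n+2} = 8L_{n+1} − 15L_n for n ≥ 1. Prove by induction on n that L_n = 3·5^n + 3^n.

Base cases: L_1 = 18 and 3·5^1 + 3^1 = 18; L_2 = 84 and 3·5^2 + 3^2 = 84.
Assume L_i = 3·5^i + 3^i for all 1 ≤ i ≤ j, where j ≥ 2.
Then L_{j+1} = 8L_j − 15L_{j−1} = 8·(3·5^j + 3^j) − 15·(3·5^{j−1} + 3^{j−1}) = 3·(8·5 − 15)5^{j−1} + (8·3 − 15)3^{j−1} = 75·5^{j−1} + 9·3^{j−1} = 3·5^{j+1} + 3^{j+1}.
By strong induction, L_n = 3·5^n + 3^n for all n ≥ 1.

L_n = 3·5^n + 3^n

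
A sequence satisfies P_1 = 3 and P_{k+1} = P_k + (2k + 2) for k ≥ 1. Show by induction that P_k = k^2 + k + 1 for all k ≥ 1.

Base case: P_1 = 3, and 1^2 + 1 + 1 = 3.
Assume P_j = j^2 + j + 1.
Then P_{j+1} = P_j + (2j + 2) = (j^2 + j + 1) + (2j + 2) = j^2 + 3j + 3,
and (j+1)^2 + (j+1) + 1 = j^2 + 3j + 3.
Hence P_k = k^2 + k + 1 for every k ≥ 1, by induction.

P_k = k^2 + k + 1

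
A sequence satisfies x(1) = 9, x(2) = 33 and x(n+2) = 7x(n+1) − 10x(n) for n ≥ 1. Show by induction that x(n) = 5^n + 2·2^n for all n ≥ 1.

Base cases: x(1) = 9 and 5^1 + 2·2^1 = 9; x(2) = 33 and 5^2 + 2·2^2 = 33.
Assume x(j) = 5^j + 2·2^j for all 1 ≤ j ≤ r, where r ≥ 2.
Then x(r+1) = 7x(r) − 10x(r−1) = 7·(5^r + 2·2^r) − 10·(5^{r−1} + 2·2^{r−1}) = (7·5 − 10)5^{r−1} + 2·(7·2 − 10)2^{r−1} = 25·5^{r−1} + 8·2^{r−1} = 5^{r+1} + 2·2^{r+1}.
Hence x(n) = 5^n + 2·2^n for every n ≥ 1, by strong induction.

x(n) = 5^n + 2·2^n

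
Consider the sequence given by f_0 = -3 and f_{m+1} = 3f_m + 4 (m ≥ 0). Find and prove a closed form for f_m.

Claim: f_m = -3^m − 2.

Base case: f_0 = -3, and -3^0 − 2 = -1 − 2 = -3.
Assume f_k = -3^k − 2 for some k ≥ 0.
Then f_{k+1} = 3f_k + 4 = 3·(-3^k − 2) + 4 = -3^{k+1} − 6 + 4 = -3^{k+1} − 2.
This completes the inductive step, so f_m = -3^m − 2 for all m ≥ 0.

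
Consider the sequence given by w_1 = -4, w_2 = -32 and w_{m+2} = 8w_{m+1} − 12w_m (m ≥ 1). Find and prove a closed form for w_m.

Claim: w_m = 2^m − 6^m.

Base cases: w_1 = -4 and 2^1 − 6^1 = -4; w_2 = -32 and 2^2 − 6^2 = -32.
Assume w_j = 2^j − 6^j for all 1 ≤ j ≤ k, where k ≥ 2.
Then w_{k+1} = 8w_k − 12w_{k−1} = 8·(2^k − 6^k) − 12·(2^{k−1} − 6^{k−1}) = (8·2 − 12)2^{k−1} − (8·6 − 12)6^{k−1} = 4·2^{k−1} − 36·6^{k−1} = 2^{k+1} − 6^{k+1}.
This completes the inductive step, so w_m = 2^m − 6^m for all m ≥ 1.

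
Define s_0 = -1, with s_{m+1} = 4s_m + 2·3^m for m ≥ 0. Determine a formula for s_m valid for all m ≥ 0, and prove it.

Claim: s_m = 4^m − 2·3^m.

Base case: s_0 = -1, and 4^0 − 2·3^0 = 1 − 2 = -1.
Assume s_k = 4^k − 2·3^k for some k ≥ 0.
Then s_{k+1} = 4s_k + 2·3^k = 4·(4^k − 2·3^k) + 2·3^k = 4^{k+1} − 8·3^k + 2·3^k = 4^{k+1} − 6·3^k = 4^{k+1} − 2·3^{k+1}.
Hence s_m = 4^m − 2·3^m for every m ≥ 0, by induction.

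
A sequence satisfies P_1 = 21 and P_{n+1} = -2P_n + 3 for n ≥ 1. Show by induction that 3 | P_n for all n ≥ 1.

Base case: P_1 = 21 = 3·7, so 3 | P_1.
Assume 3 | P_r, so P_r = 3t for some integer t.
Then P_{r+1} = -2P_r + 3 = -2·(3t) + 3 = 3(-2t + 1), so 3 | P_{r+1}.
This completes the inductive step, so 3 | P_n for all n ≥ 1.

3 | P_n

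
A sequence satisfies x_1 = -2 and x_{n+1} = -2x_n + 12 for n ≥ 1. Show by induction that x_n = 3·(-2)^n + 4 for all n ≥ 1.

Base case: x_1 = -2, and 3·(-2)^1 + 4 = -6 + 4 = -2.
Assume x_k = 3·(-2)^k + 4 for some k ≥ 1.
Then x_{k+1} = -2x_k + 12 = -2·(3·(-2)^k + 4) + 12 = -6·(-2)^k − 8 + 12 = 3·(-2)^{k+1} + 4.
By induction, x_n = 3·(-2)^n + 4 for all n ≥ 1.

x_n = 3·(-2)^n + 4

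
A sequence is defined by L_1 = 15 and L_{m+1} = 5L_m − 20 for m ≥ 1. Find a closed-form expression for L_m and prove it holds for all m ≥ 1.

Claim: L_m = 2·5^m + 5.

Base case: L_1 = 15, and 2·5^1 + 5 = 10 + 5 = 15.
Assume L_j = 2·5^j + 5 for some j ≥ 1.
Then L_{j+1} = 5L_j − 20 = 5·(2·5^j + 5) − 20 = 10·5^j + 25 − 20 = 2·5^{j+1} + 5.
Hence L_m = 2·5^m + 5 for every m ≥ 1, by induction.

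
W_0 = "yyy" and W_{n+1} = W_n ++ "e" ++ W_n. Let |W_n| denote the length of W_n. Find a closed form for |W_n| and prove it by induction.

Claim: |W_n| = 2^{n+2} − 1.

Base case: |W_0| = 3, and 2^{0+2} − 1 = 3.
Assume |W_r| = 2^{r+2} − 1.
Then |W_{r+1}| = |W_r| + 1 + |W_r| = 2|W_r| + 1 = 2(2^{r+2} − 1) + 1 = 2^{r+3} − 2 + 1 = 2^{r+3} − 1.
This completes the inductive step, so |W_n| = 2^{n+2} − 1 for all n ≥ 0.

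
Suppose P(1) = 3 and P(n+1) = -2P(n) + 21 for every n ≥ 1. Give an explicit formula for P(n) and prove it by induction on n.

Claim: P(n) = 2·(-2)^n + 7.

Base case: P(1) = 3, and 2·(-2)^1 + 7 = -4 + 7 = 3.
Assume P(k) = 2·(-2)^k + 7 for some k ≥ 1.
Then P(k+1) = -2P(k) + 21 = -2·(2·(-2)^k + 7) + 21 = -4·(-2)^k − 14 + 21 = 2·(-2)^{k+1} + 7.
Hence P(n) = 2·(-2)^n + 7 for every n ≥ 1, by induction.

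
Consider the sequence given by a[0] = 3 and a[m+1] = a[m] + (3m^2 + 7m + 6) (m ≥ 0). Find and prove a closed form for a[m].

Claim: a[m] = m^3 + 2m^2 + 3m + 3.

Base case: a[0] = 3, and 0^3 + 2·0^2 + 3·0 + 3 = 3.
Assume a[k] = k^3 + 2k^2 + 3k + 3.
Then a[k+1] = a[k] + (3k^2 + 7k + 6) = (k^3 + 2k^2 + 3k + 3) + (3k^2 + 7k + 6) = k^3 + 5k^2 + 10k + 9,
and (k+1)^3 + 2·(k+1)^2 + 3·(k+1) + 3 = k^3 + 5k^2 + 10k + 9.
Hence a[m] = m^3 + 2m^2 + 3m + 3 for every m ≥ 0, by induction.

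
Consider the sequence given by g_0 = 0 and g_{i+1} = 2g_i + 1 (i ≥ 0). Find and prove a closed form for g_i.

Claim: g_i = 2^i − 1.

Base case: g_0 = 0, and 2^0 − 1 = 1 − 1 = 0.
Assume g_m = 2^m − 1 for some m ≥ 0.
Then g_{m+1} = 2g_m + 1 = 2·(2^m − 1) + 1 = 2^{m+1} − 2 + 1 = 2^{m+1} − 1.
This completes the inductive step, so g_i = 2^i − 1 for all i ≥ 0.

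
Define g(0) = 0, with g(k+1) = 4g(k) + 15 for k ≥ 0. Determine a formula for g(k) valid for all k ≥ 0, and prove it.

Claim: g(k) = 5·4^k − 5.

Base case: g(0) = 0, and 5·4^0 − 5 = 5 − 5 = 0.
Assume g(r) = 5·4^r − 5 for some r ≥ 0.
Then g(r+1) = 4g(r) + 15 = 4·(5·4^r − 5) + 15 = 20·4^r − 20 + 15 = 5·4^{r+1} − 5.
By induction, g(k) = 5·4^k − 5 for all k ≥ 0.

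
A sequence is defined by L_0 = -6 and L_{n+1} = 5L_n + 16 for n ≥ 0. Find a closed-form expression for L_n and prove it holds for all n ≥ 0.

Claim: L_n = -2·5^n − 4.

Base case: L_0 = -6, and -2·5^0 − 4 = -2 − 4 = -6.
Assume L_m = -2·5^m − 4 for some m ≥ 0.
Then L_{m+1} = 5L_m + 16 = 5·(-2·5^m − 4) + 16 = -10·5^m − 20 + 16 = -2·5^{m+1} − 4.
So the formula holds for m+1, and by induction L_n = -2·5^n − 4 for all n ≥ 0.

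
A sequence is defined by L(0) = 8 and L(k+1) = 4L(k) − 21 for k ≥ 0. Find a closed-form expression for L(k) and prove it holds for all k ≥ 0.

Claim: L(k) = 4^k + 7.

Base case: L(0) = 8, and 4^0 + 7 = 1 + 7 = 8.
Assume L(m) = 4^m + 7 for some m ≥ 0.
Then L(m+1) = 4L(m) − 21 = 4·(4^m + 7) − 21 = 4^{m+1} + 28 − 21 = 4^{m+1} + 7.
Hence L(k) = 4^k + 7 for every k ≥ 0, by induction.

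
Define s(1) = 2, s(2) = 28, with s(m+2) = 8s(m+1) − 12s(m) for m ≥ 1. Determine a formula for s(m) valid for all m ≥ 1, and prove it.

Claim: s(m) = 6^m − 2·2^m.

Base cases: s(1) = 2 and 6^1 − 2·2^1 = 2; s(2) = 28 and 6^2 − 2·2^2 = 28.
Assume s(j) = 6^j − 2·2^j for all 1 ≤ j ≤ k, where k ≥ 2.
Then s(k+1) = 8s(k) − 12s(k−1) = 8·(6^k − 2·2^k) − 12·(6^{k−1} − 2·2^{k−1}) = (8·6 − 12)6^{k−1} − 2·(8·2 − 12)2^{k−1} = 36·6^{k−1} − 8·2^{k−1} = 6^{k+1} − 2·2^{k+1}.
This completes the inductive step, so s(m) = 6^m − 2·2^m for all m ≥ 1.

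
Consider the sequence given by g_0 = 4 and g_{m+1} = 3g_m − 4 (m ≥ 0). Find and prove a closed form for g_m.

Claim: g_m = 2·3^m + 2.

Base case: g_0 = 4, and 2·3^0 + 2 = 2 + 2 = 4.
Assume g_r = 2·3^r + 2 for some r ≥ 0.
Then g_{r+1} = 3g_r − 4 = 3·(2·3^r + 2) − 4 = 6·3^r + 6 − 4 = 2·3^{r+1} + 2.
By induction, g_m = 2·3^m + 2 for all m ≥ 0.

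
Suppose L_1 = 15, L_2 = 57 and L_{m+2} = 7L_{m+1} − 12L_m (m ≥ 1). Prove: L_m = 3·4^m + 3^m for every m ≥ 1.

Base cases: L_1 = 15 and 3·4^1 + 3^1 = 15; L_2 = 57 and 3·4^2 + 3^2 = 57.
Assume L_i = 3·4^i + 3^i for all 1 ≤ i ≤ j, where j ≥ 2.
Then L_{j+1} = 7L_j − 12L_{j−1} = 7·(3·4^j + 3^j) − 12·(3·4^{j−1} + 3^{j−1}) = 3·(7·4 − 12)4^{j−1} + (7·3 − 12)3^{j−1} = 48·4^{j−1} + 9·3^{j−1} = 3·4^{j+1} + 3^{j+1}.
By strong induction, L_m = 3·4^m + 3^m for all m ≥ 1.

L_m = 3·4^m + 3^m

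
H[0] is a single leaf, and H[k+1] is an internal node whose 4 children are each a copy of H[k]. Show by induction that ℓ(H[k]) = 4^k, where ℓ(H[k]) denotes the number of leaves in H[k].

Base case: ℓ(H[0]) = 1, and 4^0 = 1.
Assume ℓ(H[m]) = 4^m.
Then ℓ(H[m+1]) = 4·ℓ(H[m]) = 4·4^m = 4^{m+1}.
By induction, ℓ(H[k]) = 4^k for all k ≥ 0.

ℓ(H[k]) = 4^k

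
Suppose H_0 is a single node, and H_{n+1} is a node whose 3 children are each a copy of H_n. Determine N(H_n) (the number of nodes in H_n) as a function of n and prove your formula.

Claim: N(H_n) = (3^{n+1} − 1)/2.

Base case: N(H_0) = 1, and (3^{0+1} − 1)/2 = 1.
Assume N(H_r) = (3^{r+1} − 1)/2.
Then N(H_{r+1}) = 1 + 3N(H_r) = 1 + 3·(3^{r+1} − 1)/2 = 1 + (3^{r+2} − 3)/2 = (2 + 3^{r+2} − 3)/2 = (3^{r+2} − 1)/2.
Hence N(H_n) = (3^{n+1} − 1)/2 for every n ≥ 0, by induction.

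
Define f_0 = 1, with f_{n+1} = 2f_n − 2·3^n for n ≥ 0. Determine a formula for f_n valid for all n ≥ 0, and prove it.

Claim: f_n = 3·2^n − 2·3^n.

Base case: f_0 = 1, and 3·2^0 − 2·3^0 = 3 − 2 = 1.
Assume f_r = 3·2^r − 2·3^r for some r ≥ 0.
Then f_{r+1} = 2f_r − 2·3^r = 2·(3·2^r − 2·3^r) − 2·3^r = 3·2^{r+1} − 4·3^r − 2·3^r = 3·2^{r+1} − 6·3^r = 3·2^{r+1} − 2·3^{r+1}.
This completes the inductive step, so f_n = 3·2^n − 2·3^n for all n ≥ 0.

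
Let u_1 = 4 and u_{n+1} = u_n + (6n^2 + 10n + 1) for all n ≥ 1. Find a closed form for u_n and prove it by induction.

Claim: u_n = 2n^3 + 2n^2 − 3n + 3.

Base case: u_1 = 4, and 2·1^3 + 2·1^2 − 3·1 + 3 = 4.
Assume u_k = 2k^3 + 2k^2 − 3k + 3.
Then u_{k+1} = u_k + (6k^2 + 10k + 1) = (2k^3 + 2k^2 − 3k + 3) + (6k^2 + 10k + 1) = 2k^3 + 8k^2 + 7k + 4,
and 2·(k+1)^3 + 2·(k+1)^2 − 3·(k+1) + 3 = 2k^3 + 8k^2 + 7k + 4.
By induction, u_n = 2n^3 + 2n^2 − 3n + 3 for all n ≥ 1.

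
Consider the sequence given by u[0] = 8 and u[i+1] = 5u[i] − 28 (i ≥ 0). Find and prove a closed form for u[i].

Claim: u[i] = 5^i + 7.

Base case: u[0] = 8, and 5^0 + 7 = 1 + 7 = 8.
Assume u[r] = 5^r + 7 for some r ≥ 0.
Then u[r+1] = 5u[r] − 28 = 5·(5^r + 7) − 28 = 5^{r+1} + 35 − 28 = 5^{r+1} + 7.
Hence u[i] = 5^i + 7 for every i ≥ 0, by induction.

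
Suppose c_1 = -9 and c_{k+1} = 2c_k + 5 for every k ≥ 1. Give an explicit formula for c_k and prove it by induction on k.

Claim: c_k = -2^{k+1} − 5.

Base case: c_1 = -9, and -2^{1+1} − 5 = -4 − 5 = -9.
Assume c_j = -2^{j+1} − 5 for some j ≥ 1.
Then c_{j+1} = 2c_j + 5 = 2·(-2^{j+1} − 5) + 5 = -2^{j+2} − 10 + 5 = -2^{j+2} − 5.
This completes the inductive step, so c_k = -2^{k+1} − 5 for all k ≥ 1.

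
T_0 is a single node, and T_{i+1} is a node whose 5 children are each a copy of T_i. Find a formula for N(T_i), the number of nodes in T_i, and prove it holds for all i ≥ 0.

Claim: N(T_i) = (5^{i+1} − 1)/4.

Base case: N(T_0) = 1, and (5^{0+1} − 1)/4 = 1.
Assume N(T_m) = (5^{m+1} − 1)/4.
Then N(T_{m+1}) = 1 + 5N(T_m) = 1 + 5·(5^{m+1} − 1)/4 = 1 + (5^{m+2} − 5)/4 = (4 + 5^{m+2} − 5)/4 = (5^{m+2} − 1)/4.
This completes the inductive step, so N(T_i) = (5^{i+1} − 1)/4 for all i ≥ 0.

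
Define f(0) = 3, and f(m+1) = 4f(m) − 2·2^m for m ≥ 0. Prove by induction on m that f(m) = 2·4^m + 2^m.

Base case: f(0) = 3, and 2·4^0 + 2^0 = 2 + 1 = 3.
Assume f(r) = 2·4^r + 2^r for some r ≥ 0.
Then f(r+1) = 4f(r) − 2·2^r = 4·(2·4^r + 2^r) − 2·2^r = 2·4^{r+1} + 4·2^r − 2·2^r = 2·4^{r+1} + 2·2^r = 2·4^{r+1} + 2^{r+1}.
By induction, f(m) = 2·4^m + 2^m for all m ≥ 0.

f(m) = 2·4^m + 2^m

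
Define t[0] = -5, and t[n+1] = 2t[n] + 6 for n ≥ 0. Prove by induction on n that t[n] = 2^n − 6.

Base case: t[0] = -5, and 2^0 − 6 = 1 − 6 = -5.
Assume t[r] = 2^r − 6 for some r ≥ 0.
Then t[r+1] = 2t[r] + 6 = 2·(2^r − 6) + 6 = 2^{r+1} − 12 + 6 = 2^{r+1} − 6.
By induction, t[n] = 2^n − 6 for all n ≥ 0.

t[n] = 2^n − 6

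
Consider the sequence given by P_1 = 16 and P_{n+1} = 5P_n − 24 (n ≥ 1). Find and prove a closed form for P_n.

Claim: P_n = 2·5^n + 6.

Base case: P_1 = 16, and 2·5^1 + 6 = 10 + 6 = 16.
Assume P_m = 2·5^m + 6 for some m ≥ 1.
Then P_{m+1} = 5P_m − 24 = 5·(2·5^m + 6) − 24 = 10·5^m + 30 − 24 = 2·5^{m+1} + 6.
This completes the inductive step, so P_n = 2·5^n + 6 for all n ≥ 1.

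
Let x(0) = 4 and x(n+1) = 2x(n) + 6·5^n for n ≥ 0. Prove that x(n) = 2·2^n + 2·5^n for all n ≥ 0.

Base case: x(0) = 4, and 2·2^0 + 2·5^0 = 2 + 2 = 4.
Assume x(j) = 2·2^j + 2·5^j for some j ≥ 0.
Then x(j+1) = 2x(j) + 6·5^j = 2·(2·2^j + 2·5^j) + 6·5^j = 2·2^{j+1} + 4·5^j + 6·5^j = 2·2^{j+1} + 10·5^j = 2·2^{j+1} + 2·5^{j+1}.
Hence x(n) = 2·2^n + 2·5^n for every n ≥ 0, by induction.

x(n) = 2·2^n + 2·5^n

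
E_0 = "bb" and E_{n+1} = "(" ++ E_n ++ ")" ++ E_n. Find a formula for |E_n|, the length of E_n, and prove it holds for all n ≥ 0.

Claim: |E_n| = 2^{n+2} − 2.

Base case: |E_0| = 2, and 2^{0+2} − 2 = 2.
Assume |E_m| = 2^{m+2} − 2.
Then |E_{m+1}| = 1 + |E_m| + 1 + |E_m| = 2|E_m| + 2 = 2(2^{m+2} − 2) + 2 = 2^{m+3} − 4 + 2 = 2^{m+3} − 2.
Hence |E_n| = 2^{n+2} − 2 for every n ≥ 0, by induction.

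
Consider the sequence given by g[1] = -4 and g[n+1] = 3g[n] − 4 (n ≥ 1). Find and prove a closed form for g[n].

Claim: g[n] = -2·3^n + 2.

Base case: g[1] = -4, and -2·3^1 + 2 = -6 + 2 = -4.
Assume g[m] = -2·3^m + 2 for some m ≥ 1.
Then g[m+1] = 3g[m] − 4 = 3·(-2·3^m + 2) − 4 = -6·3^m + 6 − 4 = -2·3^{m+1} + 2.
By induction, g[n] = -2·3^n + 2 for all n ≥ 1.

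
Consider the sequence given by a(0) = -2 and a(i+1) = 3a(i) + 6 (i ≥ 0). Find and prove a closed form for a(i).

Claim: a(i) = 3^i − 3.

Base case: a(0) = -2, and 3^0 − 3 = 1 − 3 = -2.
Assume a(k) = 3^k − 3 for some k ≥ 0.
Then a(k+1) = 3a(k) + 6 = 3·(3^k − 3) + 6 = 3^{k+1} − 9 + 6 = 3^{k+1} − 3.
This completes the inductive step, so a(i) = 3^i − 3 for all i ≥ 0.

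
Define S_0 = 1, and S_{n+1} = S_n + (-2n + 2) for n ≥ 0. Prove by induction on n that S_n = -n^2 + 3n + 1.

Base case: S_0 = 1, and -0^2 + 3·0 + 1 = 1.
Assume S_k = -k^2 + 3k + 1.
Then S_{k+1} = S_k + (-2k + 2) = (-k^2 + 3k + 1) + (-2k + 2) = -k^2 + k + 3,
and -(k+1)^2 + 3·(k+1) + 1 = -k^2 + k + 3.
This completes the inductive step, so S_n = -n^2 + 3n + 1 for all n ≥ 0.

S_n = -n^2 + 3n + 1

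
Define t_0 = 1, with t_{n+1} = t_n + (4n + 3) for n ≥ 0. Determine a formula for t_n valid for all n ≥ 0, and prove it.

Claim: t_n = 2n^2 + n + 1.

Base case: t_0 = 1, and 2·0^2 + 0 + 1 = 1.
Assume t_k = 2k^2 + k + 1.
Then t_{k+1} = t_k + (4k + 3) = (2k^2 + k + 1) + (4k + 3) = 2k^2 + 5k + 4,
and 2·(k+1)^2 + (k+1) + 1 = 2k^2 + 5k + 4.
Hence t_n = 2n^2 + n + 1 for every n ≥ 0, by induction.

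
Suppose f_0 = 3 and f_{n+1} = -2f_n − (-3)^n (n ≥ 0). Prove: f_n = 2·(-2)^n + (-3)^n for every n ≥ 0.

Base case: f_0 = 3, and 2·(-2)^0 + (-3)^0 = 2 + 1 = 3.
Assume f_r = 2·(-2)^r + (-3)^r for some r ≥ 0.
Then f_{r+1} = -2f_r − (-3)^r = -2·(2·(-2)^r + (-3)^r) − (-3)^r = 2·(-2)^{r+1} − 2·(-3)^r − (-3)^r = 2·(-2)^{r+1} − 3·(-3)^r = 2·(-2)^{r+1} + (-3)^{r+1}.
So the formula holds for r+1, and by induction f_n = 2·(-2)^n + (-3)^n for all n ≥ 0.

f_n = 2·(-2)^n + (-3)^n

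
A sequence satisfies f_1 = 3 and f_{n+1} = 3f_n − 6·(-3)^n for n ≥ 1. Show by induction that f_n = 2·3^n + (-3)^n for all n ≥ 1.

Base case: f_1 = 3, and 2·3^1 + (-3)^1 = 6 − 3 = 3.
Assume f_r = 2·3^r + (-3)^r for some r ≥ 1.
Then f_{r+1} = 3f_r − 6·(-3)^r = 3·(2·3^r + (-3)^r) − 6·(-3)^r = 2·3^{r+1} + 3·(-3)^r − 6·(-3)^r = 2·3^{r+1} − 3·(-3)^r = 2·3^{r+1} + (-3)^{r+1}.
This completes the inductive step, so f_n = 2·3^n + (-3)^n for all n ≥ 1.

f_n = 2·3^n + (-3)^n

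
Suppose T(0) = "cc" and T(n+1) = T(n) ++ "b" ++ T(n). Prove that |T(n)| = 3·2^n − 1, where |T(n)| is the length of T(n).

Base case: |T(0)| = 2, and 3·2^0 − 1 = 2.
Assume |T(m)| = 3·2^m − 1.
Then |T(m+1)| = |T(m)| + 1 + |T(m)| = 2|T(m)| + 1 = 2(3·2^m − 1) + 1 = 3·2^{m+1} − 2 + 1 = 3·2^{m+1} − 1.
By induction, |T(n)| = 3·2^n − 1 for all n ≥ 0.

|T(n)| = 3·2^n − 1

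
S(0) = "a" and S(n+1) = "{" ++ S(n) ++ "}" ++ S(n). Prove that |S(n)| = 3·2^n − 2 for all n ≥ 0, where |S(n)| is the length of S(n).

Base case: |S(0)| = 1, and 3·2^0 − 2 = 1.
Assume |S(m)| = 3·2^m − 2.
Then |S(m+1)| = 1 + |S(m)| + 1 + |S(m)| = 2|S(m)| + 2 = 2(3·2^m − 2) + 2 = 3·2^{m+1} − 4 + 2 = 3·2^{m+1} − 2.
Hence |S(n)| = 3·2^n − 2 for every n ≥ 0, by induction.

|S(n)| = 3·2^n − 2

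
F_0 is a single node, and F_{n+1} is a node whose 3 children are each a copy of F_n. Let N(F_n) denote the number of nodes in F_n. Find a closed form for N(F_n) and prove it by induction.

Claim: N(F_n) = (3^{n+1} − 1)/2.

Base case: N(F_0) = 1, and (3^{0+1} − 1)/2 = 1.
Assume N(F_j) = (3^{j+1} − 1)/2.
Then N(F_{j+1}) = 1 + 3N(F_j) = 1 + 3·(3^{j+1} − 1)/2 = 1 + (3^{j+2} − 3)/2 = (2 + 3^{j+2} − 3)/2 = (3^{j+2} − 1)/2.
Hence N(F_n) = (3^{n+1} − 1)/2 for every n ≥ 0, by induction.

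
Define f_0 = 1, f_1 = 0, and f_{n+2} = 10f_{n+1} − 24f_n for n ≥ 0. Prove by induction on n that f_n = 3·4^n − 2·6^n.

Base cases: f_0 = 1 and 3·4^0 − 2·6^0 = 1; f_1 = 0 and 3·4^1 − 2·6^1 = 0.
Assume f_i = 3·4^i − 2·6^i for all 0 ≤ i ≤ j, where j ≥ 1.
Then f_{j+1} = 10f_j − 24f_{j−1} = 10·(3·4^j − 2·6^j) − 24·(3·4^{j−1} − 2·6^{j−1}) = 3·(10·4 − 24)4^{j−1} − 2·(10·6 − 24)6^{j−1} = 48·4^{j−1} − 72·6^{j−1} = 3·4^{j+1} − 2·6^{j+1}.
Hence f_n = 3·4^n − 2·6^n for every n ≥ 0, by strong induction.

f_n = 3·4^n − 2·6^n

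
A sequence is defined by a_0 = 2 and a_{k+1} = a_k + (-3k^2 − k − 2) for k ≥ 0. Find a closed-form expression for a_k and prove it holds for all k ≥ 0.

Claim: a_k = -k^3 + k^2 − 2k + 2.

Base case: a_0 = 2, and -0^3 + 0^2 − 2·0 + 2 = 2.
Assume a_j = -j^3 + j^2 − 2j + 2.
Then a_{j+1} = a_j + (-3j^2 − j − 2) = (-j^3 + j^2 − 2j + 2) + (-3j^2 − j − 2) = -j^3 − 2j^2 − 3j,
and -(j+1)^3 + (j+1)^2 − 2·(j+1) + 2 = -j^3 − 2j^2 − 3j.
By induction, a_k = -k^3 + k^2 − 2k + 2 for all k ≥ 0.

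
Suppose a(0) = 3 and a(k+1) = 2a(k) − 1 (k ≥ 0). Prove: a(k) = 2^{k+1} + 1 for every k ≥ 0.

Base case: a(0) = 3, and 2^{0+1} + 1 = 2 + 1 = 3.
Assume a(r) = 2^{r+1} + 1 for some r ≥ 0.
Then a(r+1) = 2a(r) − 1 = 2·(2^{r+1} + 1) − 1 = 2^{r+2} + 2 − 1 = 2^{r+2} + 1.
So the formula holds for r+1, and by induction a(k) = 2^{k+1} + 1 for all k ≥ 0.

a(k) = 2^{k+1} + 1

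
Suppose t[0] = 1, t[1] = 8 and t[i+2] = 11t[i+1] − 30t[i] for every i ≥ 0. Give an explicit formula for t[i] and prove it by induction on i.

Claim: t[i] = 3·6^i − 2·5^i.

Base cases: t[0] = 1 and 3·6^0 − 2·5^0 = 1; t[1] = 8 and 3·6^1 − 2·5^1 = 8.
Assume t[j] = 3·6^j − 2·5^j for all 0 ≤ j ≤ k, where k ≥ 1.
Then t[k+1] = 11t[k] − 30t[k−1] = 11·(3·6^k − 2·5^k) − 30·(3·6^{k−1} − 2·5^{k−1}) = 3·(11·6 − 30)6^{k−1} − 2·(11·5 − 30)5^{k−1} = 108·6^{k−1} − 50·5^{k−1} = 3·6^{k+1} − 2·5^{k+1}.
So the formula holds for k+1, and by strong induction t[i] = 3·6^i − 2·5^i for all i ≥ 0.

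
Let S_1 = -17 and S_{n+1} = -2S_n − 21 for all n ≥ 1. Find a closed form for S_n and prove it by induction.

Claim: S_n = 5·(-2)^n − 7.

Base case: S_1 = -17, and 5·(-2)^1 − 7 = -10 − 7 = -17.
Assume S_j = 5·(-2)^j − 7 for some j ≥ 1.
Then S_{j+1} = -2S_j − 21 = -2·(5·(-2)^j − 7) − 21 = -10·(-2)^j + 14 − 21 = 5·(-2)^{j+1} − 7.
By induction, S_n = 5·(-2)^n − 7 for all n ≥ 1.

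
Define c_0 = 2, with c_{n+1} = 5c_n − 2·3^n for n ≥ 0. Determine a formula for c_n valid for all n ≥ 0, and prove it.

Claim: c_n = 5^n + 3^n.

Base case: c_0 = 2, and 5^0 + 3^0 = 1 + 1 = 2.
Assume c_k = 5^k + 3^k for some k ≥ 0.
Then c_{k+1} = 5c_k − 2·3^k = 5·(5^k + 3^k) − 2·3^k = 5^{k+1} + 5·3^k − 2·3^k = 5^{k+1} + 3·3^k = 5^{k+1} + 3^{k+1}.
This completes the inductive step, so c_n = 5^n + 3^n for all n ≥ 0.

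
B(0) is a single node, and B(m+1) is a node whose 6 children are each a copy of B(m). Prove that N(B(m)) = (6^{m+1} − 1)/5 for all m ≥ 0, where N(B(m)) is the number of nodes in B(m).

Base case: N(B(0)) = 1, and (6^{0+1} − 1)/5 = 1.
Assume N(B(j)) = (6^{j+1} − 1)/5.
Then N(B(j+1)) = 1 + 6N(B(j)) = 1 + 6·(6^{j+1} − 1)/5 = 1 + (6^{j+2} − 6)/5 = (5 + 6^{j+2} − 6)/5 = (6^{j+2} − 1)/5.
So the formula holds for j+1, and by induction N(B(m)) = (6^{m+1} − 1)/5 for all m ≥ 0.

N(B(m)) = (6^{m+1} − 1)/5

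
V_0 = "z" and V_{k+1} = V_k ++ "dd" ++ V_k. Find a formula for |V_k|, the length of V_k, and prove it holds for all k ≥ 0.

Claim: |V_k| = 3·2^k − 2.

Base case: |V_0| = 1, and 3·2^0 − 2 = 1.
Assume |V_m| = 3·2^m − 2.
Then |V_{m+1}| = |V_m| + 2 + |V_m| = 2|V_m| + 2 = 2(3·2^m − 2) + 2 = 3·2^{m+1} − 4 + 2 = 3·2^{m+1} − 2.
Hence |V_k| = 3·2^k − 2 for every k ≥ 0, by induction.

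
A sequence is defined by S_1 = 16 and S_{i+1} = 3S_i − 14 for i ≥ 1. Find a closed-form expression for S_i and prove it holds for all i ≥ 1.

Claim: S_i = 3^{i+1} + 7.

Base case: S_1 = 16, and 3^{1+1} + 7 = 9 + 7 = 16.
Assume S_k = 3^{k+1} + 7 for some k ≥ 1.
Then S_{k+1} = 3S_k − 14 = 3·(3^{k+1} + 7) − 14 = 3^{k+2} + 21 − 14 = 3^{k+2} + 7.
By induction, S_i = 3^{i+1} + 7 for all i ≥ 1.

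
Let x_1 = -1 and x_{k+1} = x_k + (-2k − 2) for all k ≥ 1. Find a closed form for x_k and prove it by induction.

Claim: x_k = -k^2 − k + 1.

Base case: x_1 = -1, and -1^2 − 1 + 1 = -1.
Assume x_m = -m^2 − m + 1.
Then x_{m+1} = x_m + (-2m − 2) = (-m^2 − m + 1) + (-2m − 2) = -m^2 − 3m − 1,
and -(m+1)^2 − (m+1) + 1 = -m^2 − 3m − 1.
Hence x_k = -k^2 − k + 1 for every k ≥ 1, by induction.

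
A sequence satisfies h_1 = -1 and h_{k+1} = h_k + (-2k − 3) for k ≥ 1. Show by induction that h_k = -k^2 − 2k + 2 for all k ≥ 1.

Base case: h_1 = -1, and -1^2 − 2·1 + 2 = -1.
Assume h_j = -j^2 − 2j + 2.
Then h_{j+1} = h_j + (-2j − 3) = (-j^2 − 2j + 2) + (-2j − 3) = -j^2 − 4j − 1,
and -(j+1)^2 − 2·(j+1) + 2 = -j^2 − 4j − 1.
This completes the inductive step, so h_k = -k^2 − 2k + 2 for all k ≥ 1.

h_k = -k^2 − 2k + 2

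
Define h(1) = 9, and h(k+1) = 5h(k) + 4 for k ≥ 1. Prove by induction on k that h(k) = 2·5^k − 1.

Base case: h(1) = 9, and 2·5^1 − 1 = 10 − 1 = 9.
Assume h(m) = 2·5^m − 1 for some m ≥ 1.
Then h(m+1) = 5h(m) + 4 = 5·(2·5^m − 1) + 4 = 10·5^m − 5 + 4 = 2·5^{m+1} − 1.
By induction, h(k) = 2·5^k − 1 for all k ≥ 1.

h(k) = 2·5^k − 1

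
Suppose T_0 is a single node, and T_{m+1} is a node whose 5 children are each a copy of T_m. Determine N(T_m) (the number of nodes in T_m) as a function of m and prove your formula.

Claim: N(T_m) = (5^{m+1} − 1)/4.

Base case: N(T_0) = 1, and (5^{0+1} − 1)/4 = 1.
Assume N(T_r) = (5^{r+1} − 1)/4.
Then N(T_{r+1}) = 1 + 5N(T_r) = 1 + 5·(5^{r+1} − 1)/4 = 1 + (5^{r+2} − 5)/4 = (4 + 5^{r+2} − 5)/4 = (5^{r+2} − 1)/4.
This completes the inductive step, so N(T_m) = (5^{m+1} − 1)/4 for all m ≥ 0.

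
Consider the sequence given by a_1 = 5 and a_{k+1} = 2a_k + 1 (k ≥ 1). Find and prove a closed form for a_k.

Claim: a_k = 3·2^k − 1.

Base case: a_1 = 5, and 3·2^1 − 1 = 6 − 1 = 5.
Assume a_m = 3·2^m − 1 for some m ≥ 1.
Then a_{m+1} = 2a_m + 1 = 2·(3·2^m − 1) + 1 = 6·2^m − 2 + 1 = 3·2^{m+1} − 1.
This completes the inductive step, so a_k = 3·2^k − 1 for all k ≥ 1.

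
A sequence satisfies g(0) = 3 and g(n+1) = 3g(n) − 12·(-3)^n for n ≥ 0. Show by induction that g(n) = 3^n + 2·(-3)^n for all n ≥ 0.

Base case: g(0) = 3, and 3^0 + 2·(-3)^0 = 1 + 2 = 3.
Assume g(r) = 3^r + 2·(-3)^r for some r ≥ 0.
Then g(r+1) = 3g(r) − 12·(-3)^r = 3·(3^r + 2·(-3)^r) − 12·(-3)^r = 3^{r+1} + 6·(-3)^r − 12·(-3)^r = 3^{r+1} − 6·(-3)^r = 3^{r+1} + 2·(-3)^{r+1}.
So the formula holds for r+1, and by induction g(n) = 3^n + 2·(-3)^n for all n ≥ 0.

g(n) = 3^n + 2·(-3)^n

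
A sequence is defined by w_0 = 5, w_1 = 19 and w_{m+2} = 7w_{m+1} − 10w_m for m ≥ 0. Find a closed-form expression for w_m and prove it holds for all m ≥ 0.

Claim: w_m = 3·5^m + 2·2^m.

Base cases: w_0 = 5 and 3·5^0 + 2·2^0 = 5; w_1 = 19 and 3·5^1 + 2·2^1 = 19.
Assume w_j = 3·5^j + 2·2^j for all 0 ≤ j ≤ r, where r ≥ 1.
Then w_{r+1} = 7w_r − 10w_{r−1} = 7·(3·5^r + 2·2^r) − 10·(3·5^{r−1} + 2·2^{r−1}) = 3·(7·5 − 10)5^{r−1} + 2·(7·2 − 10)2^{r−1} = 75·5^{r−1} + 8·2^{r−1} = 3·5^{r+1} + 2·2^{r+1}.
By strong induction, w_m = 3·5^m + 2·2^m for all m ≥ 0.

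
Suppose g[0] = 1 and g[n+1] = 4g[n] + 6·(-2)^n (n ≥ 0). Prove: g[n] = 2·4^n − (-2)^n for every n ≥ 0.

Base case: g[0] = 1, and 2·4^0 − (-2)^0 = 2 − 1 = 1.
Assume g[m] = 2·4^m − (-2)^m for some m ≥ 0.
Then g[m+1] = 4g[m] + 6·(-2)^m = 4·(2·4^m − (-2)^m) + 6·(-2)^m = 2·4^{m+1} − 4·(-2)^m + 6·(-2)^m = 2·4^{m+1} + 2·(-2)^m = 2·4^{m+1} − (-2)^{m+1}.
So the formula holds for m+1, and by induction g[n] = 2·4^n − (-2)^n for all n ≥ 0.

g[n] = 2·4^n − (-2)^n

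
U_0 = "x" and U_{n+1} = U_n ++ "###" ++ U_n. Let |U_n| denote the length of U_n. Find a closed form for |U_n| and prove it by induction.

Claim: |U_n| = 2^{n+2} − 3.

Base case: |U_0| = 1, and 2^{0+2} − 3 = 1.
Assume |U_m| = 2^{m+2} − 3.
Then |U_{m+1}| = |U_m| + 3 + |U_m| = 2|U_m| + 3 = 2(2^{m+2} − 3) + 3 = 2^{m+3} − 6 + 3 = 2^{m+3} − 3.
By induction, |U_n| = 2^{n+2} − 3 for all n ≥ 0.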